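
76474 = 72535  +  3939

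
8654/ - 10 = -866  +  3/5=-865.40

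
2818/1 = 2818 = 2818.00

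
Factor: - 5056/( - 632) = 8 =2^3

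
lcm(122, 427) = 854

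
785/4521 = 785/4521 = 0.17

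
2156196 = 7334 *294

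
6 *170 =1020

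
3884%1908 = 68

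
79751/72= 1107 + 47/72 =1107.65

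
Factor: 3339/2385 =5^( - 1 ) * 7^1 = 7/5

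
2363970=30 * 78799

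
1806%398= 214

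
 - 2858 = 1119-3977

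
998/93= 998/93  =  10.73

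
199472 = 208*959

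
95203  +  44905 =140108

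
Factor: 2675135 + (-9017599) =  - 2^6 * 113^1*877^1 = - 6342464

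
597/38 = 15 + 27/38=   15.71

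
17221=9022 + 8199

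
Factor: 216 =2^3* 3^3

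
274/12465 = 274/12465 = 0.02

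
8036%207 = 170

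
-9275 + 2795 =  - 6480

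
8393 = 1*8393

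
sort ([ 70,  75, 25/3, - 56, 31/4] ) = [ - 56,31/4,25/3, 70, 75 ]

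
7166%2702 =1762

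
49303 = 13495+35808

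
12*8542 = 102504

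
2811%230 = 51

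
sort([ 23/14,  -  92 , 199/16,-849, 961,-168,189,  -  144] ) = [  -  849, - 168,  -  144, - 92, 23/14, 199/16, 189,  961]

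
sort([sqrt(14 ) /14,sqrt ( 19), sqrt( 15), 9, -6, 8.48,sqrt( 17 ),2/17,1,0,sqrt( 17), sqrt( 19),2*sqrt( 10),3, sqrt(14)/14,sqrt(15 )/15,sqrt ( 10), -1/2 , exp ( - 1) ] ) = [ - 6, -1/2, 0,  2/17 , sqrt(  15 )/15 , sqrt( 14) /14, sqrt( 14 )/14, exp( - 1), 1, 3 , sqrt(10 ), sqrt(15 ),sqrt( 17) , sqrt( 17 ), sqrt(19), sqrt( 19),2*sqrt( 10 ), 8.48,9 ]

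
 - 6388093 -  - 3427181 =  - 2960912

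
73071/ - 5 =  - 14615 + 4/5  =  - 14614.20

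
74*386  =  28564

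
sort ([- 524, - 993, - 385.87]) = [ - 993, - 524, - 385.87] 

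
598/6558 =299/3279 = 0.09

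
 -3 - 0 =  -3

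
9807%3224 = 135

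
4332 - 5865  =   - 1533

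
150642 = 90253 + 60389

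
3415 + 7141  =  10556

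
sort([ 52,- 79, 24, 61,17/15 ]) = [ - 79, 17/15, 24, 52, 61 ] 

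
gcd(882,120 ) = 6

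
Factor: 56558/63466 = 13^(-1)*2441^ ( - 1)*28279^1 =28279/31733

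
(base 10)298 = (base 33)91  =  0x12a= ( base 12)20A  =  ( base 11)251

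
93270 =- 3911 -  - 97181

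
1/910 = 1/910=0.00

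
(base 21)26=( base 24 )20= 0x30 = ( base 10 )48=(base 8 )60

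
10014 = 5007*2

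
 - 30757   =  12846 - 43603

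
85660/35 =2447 + 3/7= 2447.43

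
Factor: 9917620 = 2^2*5^1*19^1*26099^1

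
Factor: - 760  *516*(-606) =2^6*3^2 *5^1 * 19^1 * 43^1 * 101^1  =  237648960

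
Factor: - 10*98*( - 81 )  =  2^2*3^4 * 5^1*7^2 = 79380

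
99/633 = 33/211 = 0.16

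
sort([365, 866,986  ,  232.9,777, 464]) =[232.9, 365,464 , 777,866,986]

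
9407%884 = 567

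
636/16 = 39  +  3/4=39.75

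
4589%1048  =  397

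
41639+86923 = 128562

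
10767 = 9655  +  1112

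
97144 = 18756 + 78388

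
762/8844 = 127/1474 = 0.09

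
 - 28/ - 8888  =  7/2222 =0.00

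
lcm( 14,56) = 56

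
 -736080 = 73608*( - 10 )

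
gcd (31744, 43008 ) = 1024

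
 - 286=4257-4543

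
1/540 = 1/540 =0.00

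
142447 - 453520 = -311073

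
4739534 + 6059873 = 10799407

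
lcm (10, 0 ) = 0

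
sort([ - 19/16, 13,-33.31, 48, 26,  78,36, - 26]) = [  -  33.31, - 26 ,  -  19/16, 13, 26, 36, 48,78]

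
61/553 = 61/553 =0.11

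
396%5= 1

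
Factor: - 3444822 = -2^1 * 3^3*63793^1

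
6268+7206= 13474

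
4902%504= 366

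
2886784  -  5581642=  - 2694858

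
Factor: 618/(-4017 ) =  - 2/13 = -2^1 * 13^( - 1 ) 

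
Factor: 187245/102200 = 2^( - 3 )* 3^3*5^( - 1)*7^( - 1)*19^1= 513/280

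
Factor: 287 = 7^1*41^1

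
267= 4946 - 4679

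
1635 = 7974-6339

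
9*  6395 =57555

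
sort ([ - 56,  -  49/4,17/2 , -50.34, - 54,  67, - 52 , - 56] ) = [-56 , - 56,-54 , - 52,  -  50.34, - 49/4, 17/2,67] 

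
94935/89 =1066  +  61/89= 1066.69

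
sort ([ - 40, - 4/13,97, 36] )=[ - 40, - 4/13, 36,97 ] 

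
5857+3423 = 9280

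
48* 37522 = 1801056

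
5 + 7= 12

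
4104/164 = 25 + 1/41 = 25.02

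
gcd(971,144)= 1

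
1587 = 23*69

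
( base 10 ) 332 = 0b101001100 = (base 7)653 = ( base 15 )172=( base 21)fh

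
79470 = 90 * 883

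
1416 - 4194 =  - 2778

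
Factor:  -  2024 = -2^3*11^1 *23^1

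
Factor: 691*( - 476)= -328916= - 2^2*7^1*17^1*691^1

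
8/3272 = 1/409 = 0.00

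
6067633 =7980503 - 1912870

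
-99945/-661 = 151 + 134/661= 151.20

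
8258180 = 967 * 8540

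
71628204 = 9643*7428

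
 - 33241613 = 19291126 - 52532739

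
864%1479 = 864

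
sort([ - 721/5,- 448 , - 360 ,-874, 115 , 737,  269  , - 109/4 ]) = [  -  874, - 448 , - 360, - 721/5, - 109/4 , 115,269,737]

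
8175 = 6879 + 1296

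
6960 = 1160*6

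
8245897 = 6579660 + 1666237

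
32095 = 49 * 655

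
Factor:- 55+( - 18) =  - 73^1 = - 73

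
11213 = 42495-31282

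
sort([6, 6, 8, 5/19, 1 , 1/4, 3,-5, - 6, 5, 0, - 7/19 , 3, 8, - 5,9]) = [ - 6, - 5, - 5 , - 7/19,0, 1/4, 5/19,1, 3, 3,5,  6,6, 8, 8, 9 ]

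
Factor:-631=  - 631^1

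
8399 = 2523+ 5876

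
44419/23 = 1931 + 6/23  =  1931.26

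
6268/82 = 76 + 18/41 = 76.44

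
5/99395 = 1/19879 = 0.00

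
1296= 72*18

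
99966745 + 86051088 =186017833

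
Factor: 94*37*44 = 2^3 * 11^1*37^1 * 47^1 = 153032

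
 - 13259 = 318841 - 332100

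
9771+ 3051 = 12822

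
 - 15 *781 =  - 11715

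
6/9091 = 6/9091 = 0.00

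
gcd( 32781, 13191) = 3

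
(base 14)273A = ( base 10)6912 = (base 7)26103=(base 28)8MO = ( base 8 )15400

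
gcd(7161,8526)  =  21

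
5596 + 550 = 6146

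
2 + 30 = 32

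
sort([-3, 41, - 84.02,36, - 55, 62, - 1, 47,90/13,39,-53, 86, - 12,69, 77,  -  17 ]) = [  -  84.02,  -  55, - 53, - 17, - 12,-3,-1,90/13, 36,39, 41, 47,  62, 69, 77,86 ] 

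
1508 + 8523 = 10031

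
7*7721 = 54047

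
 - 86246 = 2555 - 88801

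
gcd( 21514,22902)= 694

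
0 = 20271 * 0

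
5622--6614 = 12236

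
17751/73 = 243 + 12/73  =  243.16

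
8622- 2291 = 6331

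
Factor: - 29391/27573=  - 97/91 = -7^(  -  1)*13^ ( - 1)*97^1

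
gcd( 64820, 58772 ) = 28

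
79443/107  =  742 + 49/107 = 742.46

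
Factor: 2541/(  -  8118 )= - 77/246 = - 2^(-1)*3^( - 1)*7^1*11^1*41^( - 1 )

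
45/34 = 45/34 = 1.32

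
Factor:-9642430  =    -  2^1*5^1*7^1*139^1*991^1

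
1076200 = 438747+637453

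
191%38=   1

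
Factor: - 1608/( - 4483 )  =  2^3 *3^1*67^1*4483^( - 1) 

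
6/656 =3/328 = 0.01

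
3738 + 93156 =96894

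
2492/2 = 1246= 1246.00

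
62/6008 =31/3004  =  0.01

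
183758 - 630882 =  - 447124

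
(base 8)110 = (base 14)52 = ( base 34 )24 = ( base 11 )66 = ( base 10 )72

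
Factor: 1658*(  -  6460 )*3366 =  - 2^4*3^2*5^1*11^1*17^2*19^1 * 829^1 = -36052148880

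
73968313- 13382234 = 60586079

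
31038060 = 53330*582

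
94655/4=94655/4 = 23663.75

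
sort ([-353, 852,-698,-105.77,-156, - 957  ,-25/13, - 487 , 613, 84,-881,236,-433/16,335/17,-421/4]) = [-957, - 881,- 698, - 487, - 353,- 156,-105.77,- 421/4,-433/16, - 25/13,  335/17,84,236, 613, 852]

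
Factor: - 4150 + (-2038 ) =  - 6188  =  - 2^2*7^1 * 13^1*17^1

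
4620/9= 513 + 1/3 = 513.33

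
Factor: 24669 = 3^2*2741^1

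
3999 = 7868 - 3869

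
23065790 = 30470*757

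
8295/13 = 638+ 1/13 = 638.08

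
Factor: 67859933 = 67859933^1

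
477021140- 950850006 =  - 473828866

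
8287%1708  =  1455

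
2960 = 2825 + 135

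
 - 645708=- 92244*7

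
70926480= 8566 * 8280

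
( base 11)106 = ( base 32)3v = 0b1111111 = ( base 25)52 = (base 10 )127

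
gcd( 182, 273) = 91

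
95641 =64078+31563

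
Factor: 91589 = 67^1 * 1367^1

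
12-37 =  - 25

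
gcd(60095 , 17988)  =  1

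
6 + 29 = 35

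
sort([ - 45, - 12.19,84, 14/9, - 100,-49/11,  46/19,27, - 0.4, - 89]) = [ - 100,  -  89, - 45, - 12.19, - 49/11, - 0.4,14/9, 46/19 , 27,84] 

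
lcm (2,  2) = 2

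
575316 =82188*7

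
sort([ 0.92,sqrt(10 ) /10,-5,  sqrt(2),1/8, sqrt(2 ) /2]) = [ - 5 , 1/8,sqrt(10) /10,sqrt(2 ) /2,0.92,sqrt ( 2)]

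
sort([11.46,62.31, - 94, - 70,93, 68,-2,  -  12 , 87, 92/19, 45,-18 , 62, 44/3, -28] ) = [ - 94, - 70,-28,-18,- 12, - 2, 92/19,  11.46 , 44/3 , 45,  62, 62.31, 68,87, 93] 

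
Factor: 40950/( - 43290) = -35/37 = - 5^1*7^1*37^( - 1)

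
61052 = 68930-7878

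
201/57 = 3 + 10/19 = 3.53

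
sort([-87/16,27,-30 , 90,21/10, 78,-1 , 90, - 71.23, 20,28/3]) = [-71.23,  -  30,-87/16,-1,21/10, 28/3,  20,27,78,90,  90 ]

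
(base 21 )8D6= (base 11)2951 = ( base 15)11dc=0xEDF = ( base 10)3807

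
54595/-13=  - 4200+ 5/13 =- 4199.62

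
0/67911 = 0= 0.00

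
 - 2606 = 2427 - 5033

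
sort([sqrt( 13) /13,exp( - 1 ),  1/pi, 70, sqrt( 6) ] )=[ sqrt( 13)/13 , 1/pi , exp(  -  1) , sqrt (6), 70] 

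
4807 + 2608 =7415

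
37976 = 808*47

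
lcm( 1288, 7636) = 106904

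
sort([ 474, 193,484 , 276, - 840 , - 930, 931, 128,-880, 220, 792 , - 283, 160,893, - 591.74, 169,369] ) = [  -  930,- 880, - 840, - 591.74, - 283,  128 , 160 , 169, 193, 220, 276, 369, 474, 484, 792, 893, 931]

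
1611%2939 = 1611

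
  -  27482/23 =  - 1195 + 3/23=- 1194.87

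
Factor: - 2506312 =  - 2^3*313289^1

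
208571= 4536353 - 4327782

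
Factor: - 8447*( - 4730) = 39954310 = 2^1 * 5^1*11^1*43^1*8447^1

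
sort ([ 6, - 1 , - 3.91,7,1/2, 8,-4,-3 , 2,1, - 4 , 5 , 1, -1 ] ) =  [-4, - 4 , - 3.91 ,-3, - 1 , - 1,1/2,  1,1,2, 5, 6,  7 , 8 ] 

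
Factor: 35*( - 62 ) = - 2170 = - 2^1*5^1*7^1*31^1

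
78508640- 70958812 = 7549828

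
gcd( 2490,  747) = 249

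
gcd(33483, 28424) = 1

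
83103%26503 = 3594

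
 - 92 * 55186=-5077112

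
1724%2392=1724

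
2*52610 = 105220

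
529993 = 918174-388181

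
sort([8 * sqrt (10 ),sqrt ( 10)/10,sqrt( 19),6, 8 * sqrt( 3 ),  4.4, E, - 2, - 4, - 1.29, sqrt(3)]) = [ - 4,  -  2, - 1.29, sqrt(10 ) /10, sqrt(3 ), E, sqrt(19 ), 4.4, 6, 8 * sqrt( 3),8*sqrt(10)]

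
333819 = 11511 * 29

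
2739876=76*36051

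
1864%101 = 46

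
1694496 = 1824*929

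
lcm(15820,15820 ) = 15820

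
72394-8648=63746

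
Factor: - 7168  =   - 2^10 * 7^1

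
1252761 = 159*7879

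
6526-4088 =2438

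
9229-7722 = 1507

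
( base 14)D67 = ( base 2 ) 101001001111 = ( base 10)2639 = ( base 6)20115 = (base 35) 25E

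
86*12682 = 1090652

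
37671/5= 7534 + 1/5 = 7534.20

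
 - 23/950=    - 1 + 927/950=- 0.02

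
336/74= 4 + 20/37 = 4.54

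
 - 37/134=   -  1 + 97/134 = -0.28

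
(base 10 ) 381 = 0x17D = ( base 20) j1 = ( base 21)I3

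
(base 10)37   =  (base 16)25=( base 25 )1c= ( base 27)1A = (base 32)15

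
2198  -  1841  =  357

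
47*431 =20257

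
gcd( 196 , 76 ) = 4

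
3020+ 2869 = 5889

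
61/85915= 61/85915 = 0.00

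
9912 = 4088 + 5824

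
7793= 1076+6717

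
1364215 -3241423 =-1877208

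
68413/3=68413/3 = 22804.33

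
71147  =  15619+55528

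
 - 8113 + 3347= - 4766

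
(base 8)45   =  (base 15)27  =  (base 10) 37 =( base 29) 18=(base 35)12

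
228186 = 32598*7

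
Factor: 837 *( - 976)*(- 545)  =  2^4*3^3  *  5^1*31^1* 61^1*109^1 = 445217040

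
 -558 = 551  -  1109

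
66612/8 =8326+1/2 = 8326.50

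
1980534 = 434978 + 1545556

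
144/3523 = 144/3523  =  0.04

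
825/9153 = 275/3051=0.09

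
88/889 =88/889 = 0.10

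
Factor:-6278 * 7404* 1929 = -2^3*3^2*43^1*73^1 * 617^1*643^1 = -  89664379848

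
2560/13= 196  +  12/13= 196.92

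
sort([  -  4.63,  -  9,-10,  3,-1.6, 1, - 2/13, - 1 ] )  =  [ - 10,-9  ,-4.63, - 1.6, - 1,-2/13, 1 , 3]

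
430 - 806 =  - 376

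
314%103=5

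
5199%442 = 337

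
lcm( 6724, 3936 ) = 161376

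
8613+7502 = 16115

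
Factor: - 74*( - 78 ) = 5772 = 2^2*3^1 *13^1*37^1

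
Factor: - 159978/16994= - 3^1*7^1*13^1*29^( - 1) = -273/29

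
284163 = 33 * 8611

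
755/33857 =755/33857 = 0.02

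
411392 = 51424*8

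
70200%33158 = 3884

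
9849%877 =202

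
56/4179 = 8/597 = 0.01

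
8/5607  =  8/5607 =0.00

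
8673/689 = 12+405/689=12.59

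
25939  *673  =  17456947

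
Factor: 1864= 2^3*233^1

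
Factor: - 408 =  - 2^3 * 3^1*17^1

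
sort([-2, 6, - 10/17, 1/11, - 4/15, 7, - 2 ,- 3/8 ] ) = [ - 2, - 2, - 10/17, - 3/8, - 4/15,1/11,6, 7]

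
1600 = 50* 32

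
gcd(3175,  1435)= 5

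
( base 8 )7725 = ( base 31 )46N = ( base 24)70l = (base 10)4053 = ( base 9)5503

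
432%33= 3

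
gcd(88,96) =8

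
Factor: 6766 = 2^1*17^1*199^1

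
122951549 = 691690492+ - 568738943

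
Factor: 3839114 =2^1 * 23^1 * 83459^1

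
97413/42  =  2319 + 5/14= 2319.36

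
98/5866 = 7/419  =  0.02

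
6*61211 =367266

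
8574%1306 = 738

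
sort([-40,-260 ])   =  [-260, -40 ]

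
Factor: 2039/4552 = 2^( - 3 )*569^( - 1)*2039^1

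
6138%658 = 216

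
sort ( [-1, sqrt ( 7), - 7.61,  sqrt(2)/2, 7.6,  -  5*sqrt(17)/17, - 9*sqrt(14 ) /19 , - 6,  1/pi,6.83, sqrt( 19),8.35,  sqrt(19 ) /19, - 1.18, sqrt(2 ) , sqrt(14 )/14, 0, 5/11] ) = [ - 7.61,-6,-9*sqrt (14 ) /19, - 5*sqrt(17 )/17  ,- 1.18, -1, 0, sqrt(19)/19, sqrt (14 ) /14, 1/pi,5/11,sqrt( 2)/2, sqrt( 2), sqrt(7 ),  sqrt( 19 ), 6.83, 7.6, 8.35]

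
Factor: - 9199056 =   -  2^4 * 3^1*83^1 * 2309^1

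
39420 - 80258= -40838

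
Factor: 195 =3^1 *5^1* 13^1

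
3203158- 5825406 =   -  2622248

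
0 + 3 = 3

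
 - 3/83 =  - 3/83 =-0.04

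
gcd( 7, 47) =1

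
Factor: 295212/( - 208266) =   -  2^1*73^1*103^( - 1 ) = - 146/103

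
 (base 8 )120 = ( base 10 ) 80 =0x50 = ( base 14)5a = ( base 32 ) 2g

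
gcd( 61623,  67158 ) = 369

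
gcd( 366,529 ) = 1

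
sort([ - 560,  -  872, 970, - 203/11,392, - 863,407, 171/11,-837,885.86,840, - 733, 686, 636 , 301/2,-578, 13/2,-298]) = [- 872 , - 863,  -  837,-733, - 578, - 560,-298, - 203/11 , 13/2, 171/11, 301/2,392, 407,636,686, 840,  885.86,970 ]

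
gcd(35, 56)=7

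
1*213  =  213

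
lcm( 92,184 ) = 184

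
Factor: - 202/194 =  - 97^(-1 )*101^1= - 101/97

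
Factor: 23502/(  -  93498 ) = - 3917^1*15583^( - 1 )=-3917/15583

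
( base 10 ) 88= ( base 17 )53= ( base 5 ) 323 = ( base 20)48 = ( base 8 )130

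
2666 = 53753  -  51087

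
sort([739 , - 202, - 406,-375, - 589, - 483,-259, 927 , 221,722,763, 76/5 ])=[ - 589, - 483, - 406, -375 , - 259, - 202,76/5,  221,722 , 739, 763, 927 ] 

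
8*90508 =724064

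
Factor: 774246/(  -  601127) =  - 2^1*3^1 * 11^1 * 11731^1*601127^( - 1) 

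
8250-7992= 258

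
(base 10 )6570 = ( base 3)100000100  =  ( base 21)eii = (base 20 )g8a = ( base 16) 19AA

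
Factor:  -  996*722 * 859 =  -617717208 = - 2^3*3^1*19^2*83^1*859^1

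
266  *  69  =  18354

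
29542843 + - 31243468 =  - 1700625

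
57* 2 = 114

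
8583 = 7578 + 1005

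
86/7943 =86/7943 = 0.01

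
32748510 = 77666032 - 44917522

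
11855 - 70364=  - 58509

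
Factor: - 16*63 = -2^4*  3^2*  7^1  =  -1008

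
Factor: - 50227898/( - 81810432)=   25113949/40905216 = 2^ ( - 9) * 3^( - 3 )*  7^1*11^( - 1 ) * 269^( - 1) * 3587707^1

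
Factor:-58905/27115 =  -63/29 = -3^2*7^1*29^( - 1) 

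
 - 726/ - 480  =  1 + 41/80 = 1.51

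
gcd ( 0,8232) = 8232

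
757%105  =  22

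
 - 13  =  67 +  - 80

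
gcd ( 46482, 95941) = 1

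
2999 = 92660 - 89661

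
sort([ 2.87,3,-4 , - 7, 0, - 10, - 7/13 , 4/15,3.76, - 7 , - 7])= [ - 10, - 7,-7,- 7, - 4 , - 7/13, 0,4/15 , 2.87 , 3 , 3.76]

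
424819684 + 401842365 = 826662049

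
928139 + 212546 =1140685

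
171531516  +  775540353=947071869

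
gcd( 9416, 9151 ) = 1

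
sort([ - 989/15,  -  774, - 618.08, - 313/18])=[-774, - 618.08, - 989/15 , - 313/18]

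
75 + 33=108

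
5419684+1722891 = 7142575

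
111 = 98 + 13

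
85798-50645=35153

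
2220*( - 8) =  - 17760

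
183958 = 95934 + 88024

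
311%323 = 311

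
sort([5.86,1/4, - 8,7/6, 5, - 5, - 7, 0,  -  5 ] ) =[-8, - 7,-5,-5, 0, 1/4, 7/6, 5,  5.86]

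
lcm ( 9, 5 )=45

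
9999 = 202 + 9797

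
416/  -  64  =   - 7+1/2= - 6.50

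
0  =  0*74139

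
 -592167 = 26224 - 618391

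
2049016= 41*49976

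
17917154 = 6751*2654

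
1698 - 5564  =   - 3866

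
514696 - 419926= 94770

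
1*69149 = 69149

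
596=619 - 23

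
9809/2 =9809/2 = 4904.50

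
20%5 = 0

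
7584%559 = 317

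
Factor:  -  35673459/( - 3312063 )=3^(- 2 )*241^( - 1 )*509^(-1)*11891153^1=11891153/1104021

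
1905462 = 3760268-1854806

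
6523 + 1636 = 8159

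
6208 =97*64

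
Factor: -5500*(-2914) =2^3* 5^3*11^1*31^1 * 47^1 =16027000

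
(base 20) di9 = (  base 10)5569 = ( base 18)h37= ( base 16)15c1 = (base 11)4203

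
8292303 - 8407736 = -115433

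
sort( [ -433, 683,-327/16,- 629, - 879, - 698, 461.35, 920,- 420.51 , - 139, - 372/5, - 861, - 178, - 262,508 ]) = [ - 879, -861,-698, - 629, - 433, - 420.51,-262, - 178, - 139, - 372/5,- 327/16, 461.35,508 , 683, 920 ]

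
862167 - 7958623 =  - 7096456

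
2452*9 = 22068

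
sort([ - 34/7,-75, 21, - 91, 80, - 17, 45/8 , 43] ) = [ - 91,-75, - 17, -34/7, 45/8, 21 , 43, 80]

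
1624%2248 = 1624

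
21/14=1+1/2 = 1.50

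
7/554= 7/554 =0.01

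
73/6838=73/6838 = 0.01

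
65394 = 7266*9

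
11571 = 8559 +3012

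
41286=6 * 6881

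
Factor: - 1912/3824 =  - 1/2 = - 2^( - 1 ) 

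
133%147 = 133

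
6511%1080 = 31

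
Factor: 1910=2^1*5^1 *191^1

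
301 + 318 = 619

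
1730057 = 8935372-7205315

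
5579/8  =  5579/8 = 697.38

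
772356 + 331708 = 1104064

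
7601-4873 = 2728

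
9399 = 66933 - 57534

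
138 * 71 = 9798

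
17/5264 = 17/5264= 0.00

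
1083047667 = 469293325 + 613754342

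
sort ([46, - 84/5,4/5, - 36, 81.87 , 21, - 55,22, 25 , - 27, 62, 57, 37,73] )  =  [ - 55, - 36, - 27, - 84/5,  4/5, 21,22,25 , 37, 46, 57,62,73, 81.87 ] 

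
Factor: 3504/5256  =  2/3  =  2^1*3^(-1)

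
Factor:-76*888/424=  - 2^2 * 3^1*19^1*37^1*53^ ( - 1)  =  -8436/53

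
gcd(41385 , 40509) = 3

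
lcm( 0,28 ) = 0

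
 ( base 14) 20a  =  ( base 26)fc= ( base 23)HB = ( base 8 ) 622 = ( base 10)402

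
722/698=361/349  =  1.03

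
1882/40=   47+1/20   =  47.05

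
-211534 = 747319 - 958853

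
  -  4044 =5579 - 9623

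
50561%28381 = 22180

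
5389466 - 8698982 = -3309516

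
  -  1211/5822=-1 + 4611/5822 = - 0.21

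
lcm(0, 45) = 0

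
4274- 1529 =2745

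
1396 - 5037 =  - 3641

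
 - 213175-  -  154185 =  -58990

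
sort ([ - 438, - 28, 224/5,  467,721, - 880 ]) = [ - 880 , - 438, - 28,224/5,467,721] 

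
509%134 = 107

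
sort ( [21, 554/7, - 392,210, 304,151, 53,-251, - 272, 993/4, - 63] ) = [ - 392,- 272,-251 , -63,21,53, 554/7,151, 210, 993/4, 304]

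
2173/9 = 2173/9 =241.44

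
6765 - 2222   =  4543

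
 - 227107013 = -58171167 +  - 168935846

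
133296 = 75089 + 58207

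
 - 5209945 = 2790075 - 8000020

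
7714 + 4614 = 12328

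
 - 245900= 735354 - 981254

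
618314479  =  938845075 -320530596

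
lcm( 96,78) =1248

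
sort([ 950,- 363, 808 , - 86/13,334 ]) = [ - 363,-86/13, 334,808,950]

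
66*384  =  25344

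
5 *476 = 2380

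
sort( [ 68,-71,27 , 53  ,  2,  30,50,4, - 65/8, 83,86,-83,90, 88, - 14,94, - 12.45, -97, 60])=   [  -  97,-83, - 71,  -  14, - 12.45,-65/8,2,4,27 , 30, 50 , 53,60,  68,83 , 86 , 88,90, 94]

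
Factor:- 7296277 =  - 73^1*127^1*787^1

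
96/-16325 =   -  96/16325 =- 0.01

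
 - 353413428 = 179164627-532578055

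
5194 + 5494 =10688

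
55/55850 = 11/11170 = 0.00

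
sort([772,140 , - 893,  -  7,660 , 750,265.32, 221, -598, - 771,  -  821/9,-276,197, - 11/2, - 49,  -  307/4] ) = [  -  893, - 771, - 598, -276, - 821/9, - 307/4,-49, - 7,-11/2, 140, 197, 221,265.32,660,750, 772]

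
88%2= 0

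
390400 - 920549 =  - 530149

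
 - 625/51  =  - 625/51 = -12.25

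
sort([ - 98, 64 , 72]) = [ - 98, 64 , 72]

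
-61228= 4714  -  65942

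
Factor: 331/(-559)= -13^(  -  1)*43^(-1)* 331^1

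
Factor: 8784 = 2^4 * 3^2 * 61^1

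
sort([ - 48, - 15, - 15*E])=[ - 48,  -  15*E,- 15 ] 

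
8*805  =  6440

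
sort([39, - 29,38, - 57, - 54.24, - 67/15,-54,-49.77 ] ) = [ - 57, -54.24,-54, - 49.77, - 29,-67/15, 38,39 ]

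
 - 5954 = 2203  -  8157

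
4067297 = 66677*61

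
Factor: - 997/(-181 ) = 181^(-1)*997^1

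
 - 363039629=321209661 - 684249290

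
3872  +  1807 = 5679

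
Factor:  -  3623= - 3623^1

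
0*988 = 0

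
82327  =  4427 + 77900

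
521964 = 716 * 729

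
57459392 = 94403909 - 36944517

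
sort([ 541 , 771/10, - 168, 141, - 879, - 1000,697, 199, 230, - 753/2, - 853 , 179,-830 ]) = [-1000, - 879, - 853, - 830, - 753/2,-168, 771/10, 141, 179 , 199, 230,541,697 ]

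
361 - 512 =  - 151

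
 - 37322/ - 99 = 376 + 98/99=   376.99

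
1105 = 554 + 551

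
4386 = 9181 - 4795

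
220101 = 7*31443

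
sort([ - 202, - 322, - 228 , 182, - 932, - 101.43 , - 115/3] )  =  [ -932 , - 322,- 228, - 202, - 101.43, - 115/3,182] 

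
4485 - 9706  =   - 5221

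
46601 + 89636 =136237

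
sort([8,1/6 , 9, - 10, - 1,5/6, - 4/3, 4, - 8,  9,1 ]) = [- 10, - 8,  -  4/3, - 1,1/6,5/6, 1, 4, 8,9,9 ] 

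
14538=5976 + 8562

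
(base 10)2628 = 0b101001000100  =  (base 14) D5A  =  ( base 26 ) 3N2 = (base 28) 39O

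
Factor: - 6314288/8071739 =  - 2^4*13^ (-1 ) * 127^( -1)*4889^( - 1 )*394643^1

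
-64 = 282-346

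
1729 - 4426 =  - 2697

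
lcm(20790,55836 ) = 1954260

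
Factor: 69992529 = 3^1*23330843^1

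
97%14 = 13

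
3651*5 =18255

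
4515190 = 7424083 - 2908893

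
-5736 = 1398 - 7134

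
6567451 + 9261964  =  15829415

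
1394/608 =697/304 = 2.29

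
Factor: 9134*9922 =2^2*11^2*41^1 * 4567^1  =  90627548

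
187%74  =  39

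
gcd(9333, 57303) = 9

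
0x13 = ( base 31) J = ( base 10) 19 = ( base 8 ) 23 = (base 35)j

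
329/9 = 329/9 = 36.56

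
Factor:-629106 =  - 2^1 * 3^1 * 104851^1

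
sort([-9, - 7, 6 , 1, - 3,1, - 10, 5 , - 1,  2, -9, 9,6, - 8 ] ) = [ - 10, - 9, - 9, - 8, - 7, - 3, - 1,  1, 1, 2,5,  6,  6, 9] 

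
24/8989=24/8989 = 0.00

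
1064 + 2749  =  3813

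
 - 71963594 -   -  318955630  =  246992036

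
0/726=0 =0.00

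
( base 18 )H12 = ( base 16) 1598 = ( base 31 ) 5na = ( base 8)12630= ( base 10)5528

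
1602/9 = 178 =178.00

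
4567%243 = 193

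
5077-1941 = 3136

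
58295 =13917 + 44378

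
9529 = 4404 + 5125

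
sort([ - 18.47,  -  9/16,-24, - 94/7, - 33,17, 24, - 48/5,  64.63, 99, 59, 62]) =[-33, - 24, - 18.47, - 94/7, - 48/5, - 9/16,17,24,59,62,64.63,99 ] 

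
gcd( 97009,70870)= 1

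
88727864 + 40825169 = 129553033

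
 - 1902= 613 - 2515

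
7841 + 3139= 10980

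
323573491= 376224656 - 52651165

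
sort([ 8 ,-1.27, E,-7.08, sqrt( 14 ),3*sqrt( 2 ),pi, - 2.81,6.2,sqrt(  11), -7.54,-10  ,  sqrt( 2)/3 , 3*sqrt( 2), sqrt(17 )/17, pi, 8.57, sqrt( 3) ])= [ - 10,-7.54, - 7.08, - 2.81, - 1.27,sqrt(17)/17 , sqrt(2)/3,sqrt( 3),E, pi, pi, sqrt( 11), sqrt(14 ), 3*sqrt (2 ),3*sqrt(2 ),  6.2,8 , 8.57 ] 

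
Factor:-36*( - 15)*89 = 2^2*3^3*5^1*89^1= 48060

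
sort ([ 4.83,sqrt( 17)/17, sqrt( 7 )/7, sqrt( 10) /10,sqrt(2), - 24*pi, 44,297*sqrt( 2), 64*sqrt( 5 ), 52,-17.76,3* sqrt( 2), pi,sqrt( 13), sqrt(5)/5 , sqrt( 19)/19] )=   [-24*pi,  -  17.76,sqrt ( 19)/19,sqrt( 17)/17 , sqrt( 10)/10,sqrt(7 )/7,sqrt( 5) /5, sqrt(2), pi,sqrt( 13 ), 3*sqrt( 2 ), 4.83, 44 , 52, 64*sqrt( 5 ),297*sqrt (2) ]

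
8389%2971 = 2447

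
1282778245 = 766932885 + 515845360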